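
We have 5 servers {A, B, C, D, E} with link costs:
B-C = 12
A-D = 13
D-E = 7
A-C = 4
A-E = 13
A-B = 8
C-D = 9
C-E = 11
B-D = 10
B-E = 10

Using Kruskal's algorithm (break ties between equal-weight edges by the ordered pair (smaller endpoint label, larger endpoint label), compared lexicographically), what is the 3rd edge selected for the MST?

A-B

Kruskal's algorithm — process edges by increasing weight (ties by edge label):
A-C (4): add — endpoints in different components.
D-E (7): add — endpoints in different components.
A-B (8): add — endpoints in different components.
C-D (9): add — endpoints in different components.
The 3rd edge added is A-B.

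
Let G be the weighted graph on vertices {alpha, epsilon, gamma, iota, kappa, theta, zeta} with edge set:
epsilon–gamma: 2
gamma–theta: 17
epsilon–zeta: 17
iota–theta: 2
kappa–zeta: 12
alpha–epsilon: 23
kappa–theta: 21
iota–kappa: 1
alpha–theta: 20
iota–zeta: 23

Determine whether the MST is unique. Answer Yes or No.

Sort edges by weight, then run Kruskal:
iota–kappa (1): add. Components now {iota,kappa} {theta} {epsilon} {zeta} {gamma} {alpha}
epsilon–gamma (2): add. Components now {iota,kappa} {theta} {epsilon,gamma} {zeta} {alpha}
iota–theta (2): add. Components now {iota,kappa,theta} {epsilon,gamma} {zeta} {alpha}
kappa–zeta (12): add. Components now {iota,kappa,theta,zeta} {epsilon,gamma} {alpha}
epsilon–zeta (17): add. Components now {epsilon,gamma,iota,kappa,theta,zeta} {alpha}
gamma–theta (17): skip — theta and gamma already connected.
alpha–theta (20): add. Components now {alpha,epsilon,gamma,iota,kappa,theta,zeta}
Non-tree edge gamma–theta has weight 17, equal to the heaviest edge on its tree cycle — swapping gives another MST of the same weight. Not unique.

No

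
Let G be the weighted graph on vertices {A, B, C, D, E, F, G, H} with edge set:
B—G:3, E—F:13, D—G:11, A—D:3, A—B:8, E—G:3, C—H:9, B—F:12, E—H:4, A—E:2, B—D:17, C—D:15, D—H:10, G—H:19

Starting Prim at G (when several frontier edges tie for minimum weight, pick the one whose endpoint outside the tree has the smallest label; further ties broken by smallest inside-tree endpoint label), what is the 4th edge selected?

Prim, starting at G.
Step 1: frontier [B—G 3, E—G 3, D—G 11, G—H 19] → take B—G (3); add B.
Step 2: frontier [A—B 8, B—F 12, B—D 17, E—G 3, D—G 11, G—H 19] → take E—G (3); add E.
Step 3: frontier [A—B 8, B—F 12, B—D 17, A—E 2, E—H 4, E—F 13, D—G 11, G—H 19] → take A—E (2); add A.
Step 4: frontier [A—D 3, B—F 12, B—D 17, E—H 4, E—F 13, D—G 11, G—H 19] → take A—D (3); add D.
Step 5: frontier [B—F 12, D—H 10, C—D 15, E—H 4, E—F 13, G—H 19] → take E—H (4); add H.
Step 6: frontier [B—F 12, C—D 15, E—F 13, C—H 9] → take C—H (9); add C.
Step 7: frontier [B—F 12, E—F 13] → take B—F (12); add F.
The 4th edge added is A—D.

A-D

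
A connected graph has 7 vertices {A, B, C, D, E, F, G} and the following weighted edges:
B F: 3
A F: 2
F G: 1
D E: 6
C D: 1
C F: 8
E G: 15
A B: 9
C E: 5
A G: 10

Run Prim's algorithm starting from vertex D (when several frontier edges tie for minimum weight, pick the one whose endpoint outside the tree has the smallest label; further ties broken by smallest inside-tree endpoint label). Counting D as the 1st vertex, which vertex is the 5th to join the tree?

Prim's algorithm from D:
Step 1: cheapest edge leaving the tree is C D (1); add C.
Step 2: cheapest edge leaving the tree is C E (5); add E.
Step 3: cheapest edge leaving the tree is C F (8); add F.
Step 4: cheapest edge leaving the tree is F G (1); add G.
Step 5: cheapest edge leaving the tree is A F (2); add A.
Step 6: cheapest edge leaving the tree is B F (3); add B.
Vertex order: D, C, E, F, G, A, B. The 5th vertex is G.

G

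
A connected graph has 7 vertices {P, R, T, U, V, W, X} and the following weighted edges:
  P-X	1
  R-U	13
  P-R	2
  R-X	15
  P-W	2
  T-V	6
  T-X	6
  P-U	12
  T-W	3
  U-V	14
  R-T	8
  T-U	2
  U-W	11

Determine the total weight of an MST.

16

Prim, starting at U.
Step 1: cheapest edge leaving the tree is T-U (2); add T.
Step 2: cheapest edge leaving the tree is T-W (3); add W.
Step 3: cheapest edge leaving the tree is P-W (2); add P.
Step 4: cheapest edge leaving the tree is P-X (1); add X.
Step 5: cheapest edge leaving the tree is P-R (2); add R.
Step 6: cheapest edge leaving the tree is T-V (6); add V.
MST edges: T-U, T-W, P-W, P-X, P-R, T-V; total weight 2+3+2+1+2+6 = 16.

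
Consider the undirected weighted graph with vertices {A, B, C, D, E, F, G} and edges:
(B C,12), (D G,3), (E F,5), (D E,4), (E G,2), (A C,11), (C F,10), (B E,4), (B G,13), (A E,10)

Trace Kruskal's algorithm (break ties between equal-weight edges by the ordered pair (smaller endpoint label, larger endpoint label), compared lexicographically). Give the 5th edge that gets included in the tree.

A-E

Kruskal's algorithm — process edges by increasing weight (ties by edge label):
E G (2): add — endpoints in different components.
D G (3): add — endpoints in different components.
B E (4): add — endpoints in different components.
D E (4): skip — D and E already connected.
E F (5): add — endpoints in different components.
A E (10): add — endpoints in different components.
C F (10): add — endpoints in different components.
The 5th edge added is A E.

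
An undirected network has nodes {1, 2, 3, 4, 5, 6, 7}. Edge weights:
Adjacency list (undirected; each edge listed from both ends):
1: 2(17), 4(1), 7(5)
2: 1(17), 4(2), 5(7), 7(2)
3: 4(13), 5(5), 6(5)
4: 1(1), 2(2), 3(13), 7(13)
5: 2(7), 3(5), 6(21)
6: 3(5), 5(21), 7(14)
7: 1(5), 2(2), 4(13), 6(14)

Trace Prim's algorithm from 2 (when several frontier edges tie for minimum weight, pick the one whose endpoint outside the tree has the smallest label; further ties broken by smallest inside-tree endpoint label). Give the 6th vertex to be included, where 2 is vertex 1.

Prim, starting at 2.
Step 1: frontier [2—4 2, 2—7 2, 2—5 7, 1—2 17] → take 2—4 (2); add 4.
Step 2: frontier [2—7 2, 2—5 7, 1—2 17, 1—4 1, 3—4 13, 4—7 13] → take 1—4 (1); add 1.
Step 3: frontier [1—7 5, 2—7 2, 2—5 7, 3—4 13, 4—7 13] → take 2—7 (2); add 7.
Step 4: frontier [2—5 7, 3—4 13, 6—7 14] → take 2—5 (7); add 5.
Step 5: frontier [3—4 13, 3—5 5, 5—6 21, 6—7 14] → take 3—5 (5); add 3.
Step 6: frontier [3—6 5, 5—6 21, 6—7 14] → take 3—6 (5); add 6.
Vertex order: 2, 4, 1, 7, 5, 3, 6. The 6th vertex is 3.

3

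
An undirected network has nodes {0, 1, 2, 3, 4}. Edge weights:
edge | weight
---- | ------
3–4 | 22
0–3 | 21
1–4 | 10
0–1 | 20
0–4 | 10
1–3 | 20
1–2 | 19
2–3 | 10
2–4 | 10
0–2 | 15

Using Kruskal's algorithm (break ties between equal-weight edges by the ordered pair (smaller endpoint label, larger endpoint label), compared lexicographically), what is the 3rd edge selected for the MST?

2-3

Kruskal: consider edges lightest-first.
0–4 (10): add. Components now {0,4} {1} {2} {3}
1–4 (10): add. Components now {0,1,4} {2} {3}
2–3 (10): add. Components now {0,1,4} {2,3}
2–4 (10): add. Components now {0,1,2,3,4}
The 3rd edge added is 2–3.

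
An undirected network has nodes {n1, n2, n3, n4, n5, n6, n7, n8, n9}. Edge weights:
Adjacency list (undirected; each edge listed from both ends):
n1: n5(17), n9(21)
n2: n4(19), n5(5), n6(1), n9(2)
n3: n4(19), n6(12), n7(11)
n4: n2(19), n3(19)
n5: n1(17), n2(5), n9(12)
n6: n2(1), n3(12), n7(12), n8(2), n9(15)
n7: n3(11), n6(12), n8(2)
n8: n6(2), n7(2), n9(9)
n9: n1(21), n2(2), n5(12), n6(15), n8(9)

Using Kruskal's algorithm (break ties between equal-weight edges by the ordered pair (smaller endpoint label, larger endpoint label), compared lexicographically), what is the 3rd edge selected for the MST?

Sort edges by weight, then run Kruskal:
n2-n6 (1): add — endpoints in different components.
n2-n9 (2): add — endpoints in different components.
n6-n8 (2): add — endpoints in different components.
n7-n8 (2): add — endpoints in different components.
n2-n5 (5): add — endpoints in different components.
n8-n9 (9): skip — n9 and n8 already connected.
n3-n7 (11): add — endpoints in different components.
n3-n6 (12): skip — n3 and n6 already connected.
n5-n9 (12): skip — n9 and n5 already connected.
n6-n7 (12): skip — n7 and n6 already connected.
n6-n9 (15): skip — n9 and n6 already connected.
n1-n5 (17): add — endpoints in different components.
n2-n4 (19): add — endpoints in different components.
The 3rd edge added is n6-n8.

n6-n8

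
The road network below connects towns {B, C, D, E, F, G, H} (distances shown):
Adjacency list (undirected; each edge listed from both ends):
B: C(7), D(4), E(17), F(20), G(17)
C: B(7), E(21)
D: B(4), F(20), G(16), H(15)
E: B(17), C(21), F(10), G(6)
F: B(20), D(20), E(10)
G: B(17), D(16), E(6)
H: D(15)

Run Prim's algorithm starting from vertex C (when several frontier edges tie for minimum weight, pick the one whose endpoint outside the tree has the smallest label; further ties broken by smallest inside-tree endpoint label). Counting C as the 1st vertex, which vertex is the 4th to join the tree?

H

Grow the tree from C using Prim:
Step 1: frontier [B–C 7, C–E 21] → take B–C (7); add B.
Step 2: frontier [B–D 4, B–E 17, B–G 17, B–F 20, C–E 21] → take B–D (4); add D.
Step 3: frontier [B–E 17, B–G 17, B–F 20, C–E 21, D–H 15, D–G 16, D–F 20] → take D–H (15); add H.
Step 4: frontier [B–E 17, B–G 17, B–F 20, C–E 21, D–G 16, D–F 20] → take D–G (16); add G.
Step 5: frontier [B–E 17, B–F 20, C–E 21, D–F 20, E–G 6] → take E–G (6); add E.
Step 6: frontier [B–F 20, D–F 20, E–F 10] → take E–F (10); add F.
Vertex order: C, B, D, H, G, E, F. The 4th vertex is H.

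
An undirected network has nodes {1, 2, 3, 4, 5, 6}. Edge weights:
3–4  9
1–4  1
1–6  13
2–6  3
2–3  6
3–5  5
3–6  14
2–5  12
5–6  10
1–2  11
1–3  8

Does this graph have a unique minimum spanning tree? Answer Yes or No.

Kruskal: consider edges lightest-first.
1–4 (1): add. Components now {1,4} {2} {3} {5} {6}
2–6 (3): add. Components now {1,4} {2,6} {3} {5}
3–5 (5): add. Components now {1,4} {2,6} {3,5}
2–3 (6): add. Components now {1,4} {2,3,5,6}
1–3 (8): add. Components now {1,2,3,4,5,6}
Every non-tree edge has weight strictly greater than the heaviest edge on the tree path between its endpoints, so the MST is unique.

Yes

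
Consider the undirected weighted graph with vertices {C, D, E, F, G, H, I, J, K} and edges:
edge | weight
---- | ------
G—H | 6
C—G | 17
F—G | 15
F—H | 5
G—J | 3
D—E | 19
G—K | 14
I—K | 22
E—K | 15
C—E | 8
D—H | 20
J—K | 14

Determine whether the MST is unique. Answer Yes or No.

No

Kruskal: consider edges lightest-first.
G—J (3): add — endpoints in different components.
F—H (5): add — endpoints in different components.
G—H (6): add — endpoints in different components.
C—E (8): add — endpoints in different components.
G—K (14): add — endpoints in different components.
J—K (14): skip — J and K already connected.
E—K (15): add — endpoints in different components.
F—G (15): skip — F and G already connected.
C—G (17): skip — C and G already connected.
D—E (19): add — endpoints in different components.
D—H (20): skip — D and H already connected.
I—K (22): add — endpoints in different components.
Non-tree edge J—K has weight 14, equal to the heaviest edge on its tree cycle — swapping gives another MST of the same weight. Not unique.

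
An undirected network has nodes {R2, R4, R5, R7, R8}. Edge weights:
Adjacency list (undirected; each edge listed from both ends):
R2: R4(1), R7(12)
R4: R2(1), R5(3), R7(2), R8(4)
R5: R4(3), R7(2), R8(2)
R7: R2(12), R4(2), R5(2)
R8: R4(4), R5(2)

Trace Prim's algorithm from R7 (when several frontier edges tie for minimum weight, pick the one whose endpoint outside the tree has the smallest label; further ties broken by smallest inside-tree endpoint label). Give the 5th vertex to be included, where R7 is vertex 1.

Prim's algorithm from R7:
Step 1: cheapest edge leaving the tree is R4–R7 (2); add R4.
Step 2: cheapest edge leaving the tree is R2–R4 (1); add R2.
Step 3: cheapest edge leaving the tree is R5–R7 (2); add R5.
Step 4: cheapest edge leaving the tree is R5–R8 (2); add R8.
Vertex order: R7, R4, R2, R5, R8. The 5th vertex is R8.

R8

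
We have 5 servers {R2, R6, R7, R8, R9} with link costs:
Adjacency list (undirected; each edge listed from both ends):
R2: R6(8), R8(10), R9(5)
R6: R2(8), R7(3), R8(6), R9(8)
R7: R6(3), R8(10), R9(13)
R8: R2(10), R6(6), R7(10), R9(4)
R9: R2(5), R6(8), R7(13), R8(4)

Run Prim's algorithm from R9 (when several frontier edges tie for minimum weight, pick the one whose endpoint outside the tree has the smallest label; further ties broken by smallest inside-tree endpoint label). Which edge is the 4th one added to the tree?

Prim's algorithm from R9:
Step 1: cheapest edge leaving the tree is R8 R9 (4); add R8.
Step 2: cheapest edge leaving the tree is R2 R9 (5); add R2.
Step 3: cheapest edge leaving the tree is R6 R8 (6); add R6.
Step 4: cheapest edge leaving the tree is R6 R7 (3); add R7.
The 4th edge added is R6 R7.

R6-R7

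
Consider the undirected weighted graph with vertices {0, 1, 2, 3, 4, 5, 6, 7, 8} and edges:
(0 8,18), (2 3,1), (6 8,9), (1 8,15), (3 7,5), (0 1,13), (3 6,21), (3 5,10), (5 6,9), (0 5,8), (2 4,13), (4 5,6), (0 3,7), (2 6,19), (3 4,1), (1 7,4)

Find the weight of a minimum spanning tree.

42

Kruskal's algorithm — process edges by increasing weight (ties by edge label):
2 3 (1): add — endpoints in different components.
3 4 (1): add — endpoints in different components.
1 7 (4): add — endpoints in different components.
3 7 (5): add — endpoints in different components.
4 5 (6): add — endpoints in different components.
0 3 (7): add — endpoints in different components.
0 5 (8): skip — 0 and 5 already connected.
5 6 (9): add — endpoints in different components.
6 8 (9): add — endpoints in different components.
MST edges: 2 3, 3 4, 1 7, 3 7, 4 5, 0 3, 5 6, 6 8; total weight 1+1+4+5+6+7+9+9 = 42.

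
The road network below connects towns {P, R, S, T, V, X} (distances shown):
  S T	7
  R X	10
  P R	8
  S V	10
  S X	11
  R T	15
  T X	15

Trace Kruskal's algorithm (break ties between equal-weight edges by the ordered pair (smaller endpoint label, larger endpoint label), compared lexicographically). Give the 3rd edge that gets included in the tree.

Kruskal: consider edges lightest-first.
S T (7): add. Components now {S,T} {R} {V} {P} {X}
P R (8): add. Components now {S,T} {P,R} {V} {X}
R X (10): add. Components now {S,T} {P,R,X} {V}
S V (10): add. Components now {S,T,V} {P,R,X}
S X (11): add. Components now {P,R,S,T,V,X}
The 3rd edge added is R X.

R-X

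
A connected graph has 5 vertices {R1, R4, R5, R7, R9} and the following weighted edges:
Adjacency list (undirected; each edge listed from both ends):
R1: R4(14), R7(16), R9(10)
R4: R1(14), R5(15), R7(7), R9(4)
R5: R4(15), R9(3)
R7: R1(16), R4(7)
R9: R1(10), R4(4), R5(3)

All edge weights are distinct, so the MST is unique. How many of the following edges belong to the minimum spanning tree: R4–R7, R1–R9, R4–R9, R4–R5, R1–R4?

Kruskal's algorithm — process edges by increasing weight (ties by edge label):
R5–R9 (3): add. Components now {R5,R9} {R7} {R4} {R1}
R4–R9 (4): add. Components now {R4,R5,R9} {R7} {R1}
R4–R7 (7): add. Components now {R4,R5,R7,R9} {R1}
R1–R9 (10): add. Components now {R1,R4,R5,R7,R9}
MST edge set: {R5–R9, R4–R9, R4–R7, R1–R9}.
Of the listed edges, {R4–R7, R1–R9, R4–R9} are in the MST → 3.

3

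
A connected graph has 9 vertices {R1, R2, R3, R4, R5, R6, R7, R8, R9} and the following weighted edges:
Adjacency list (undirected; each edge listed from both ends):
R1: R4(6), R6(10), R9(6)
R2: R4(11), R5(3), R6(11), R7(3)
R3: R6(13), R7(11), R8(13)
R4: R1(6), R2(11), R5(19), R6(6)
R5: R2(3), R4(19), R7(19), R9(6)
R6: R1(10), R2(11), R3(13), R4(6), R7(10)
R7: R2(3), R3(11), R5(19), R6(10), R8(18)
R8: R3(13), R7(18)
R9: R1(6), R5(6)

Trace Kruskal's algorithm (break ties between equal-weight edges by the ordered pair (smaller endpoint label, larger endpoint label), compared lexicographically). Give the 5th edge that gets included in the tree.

R4-R6

Sort edges by weight, then run Kruskal:
R2-R5 (3): add — endpoints in different components.
R2-R7 (3): add — endpoints in different components.
R1-R4 (6): add — endpoints in different components.
R1-R9 (6): add — endpoints in different components.
R4-R6 (6): add — endpoints in different components.
R5-R9 (6): add — endpoints in different components.
R1-R6 (10): skip — R1 and R6 already connected.
R6-R7 (10): skip — R7 and R6 already connected.
R2-R4 (11): skip — R2 and R4 already connected.
R2-R6 (11): skip — R6 and R2 already connected.
R3-R7 (11): add — endpoints in different components.
R3-R6 (13): skip — R6 and R3 already connected.
R3-R8 (13): add — endpoints in different components.
The 5th edge added is R4-R6.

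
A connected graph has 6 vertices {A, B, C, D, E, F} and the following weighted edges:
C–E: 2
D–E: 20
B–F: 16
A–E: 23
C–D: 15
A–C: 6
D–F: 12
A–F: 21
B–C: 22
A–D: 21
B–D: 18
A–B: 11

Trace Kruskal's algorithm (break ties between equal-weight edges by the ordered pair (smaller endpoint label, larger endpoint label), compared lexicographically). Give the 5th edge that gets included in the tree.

Sort edges by weight, then run Kruskal:
C–E (2): add — endpoints in different components.
A–C (6): add — endpoints in different components.
A–B (11): add — endpoints in different components.
D–F (12): add — endpoints in different components.
C–D (15): add — endpoints in different components.
The 5th edge added is C–D.

C-D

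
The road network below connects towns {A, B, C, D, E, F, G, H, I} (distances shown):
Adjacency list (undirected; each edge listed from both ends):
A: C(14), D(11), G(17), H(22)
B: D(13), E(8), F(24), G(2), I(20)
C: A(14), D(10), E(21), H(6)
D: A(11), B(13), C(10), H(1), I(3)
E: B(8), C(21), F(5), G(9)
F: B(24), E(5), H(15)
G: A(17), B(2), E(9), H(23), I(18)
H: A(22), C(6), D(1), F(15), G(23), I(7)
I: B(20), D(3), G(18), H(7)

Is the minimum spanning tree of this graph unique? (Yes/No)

Yes

Kruskal's algorithm — process edges by increasing weight (ties by edge label):
D H (1): add — endpoints in different components.
B G (2): add — endpoints in different components.
D I (3): add — endpoints in different components.
E F (5): add — endpoints in different components.
C H (6): add — endpoints in different components.
H I (7): skip — H and I already connected.
B E (8): add — endpoints in different components.
E G (9): skip — E and G already connected.
C D (10): skip — C and D already connected.
A D (11): add — endpoints in different components.
B D (13): add — endpoints in different components.
Every non-tree edge has weight strictly greater than the heaviest edge on the tree path between its endpoints, so the MST is unique.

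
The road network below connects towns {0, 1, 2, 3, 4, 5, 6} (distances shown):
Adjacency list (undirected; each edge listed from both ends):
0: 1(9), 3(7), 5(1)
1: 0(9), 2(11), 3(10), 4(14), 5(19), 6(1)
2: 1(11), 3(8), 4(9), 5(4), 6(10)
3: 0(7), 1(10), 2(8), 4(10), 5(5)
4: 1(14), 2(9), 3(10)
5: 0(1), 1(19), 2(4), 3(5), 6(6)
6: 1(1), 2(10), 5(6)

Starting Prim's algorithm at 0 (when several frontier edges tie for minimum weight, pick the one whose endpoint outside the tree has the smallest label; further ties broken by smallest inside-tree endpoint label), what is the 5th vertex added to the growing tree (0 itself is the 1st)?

6

Grow the tree from 0 using Prim:
Step 1: cheapest edge leaving the tree is 0–5 (1); add 5.
Step 2: cheapest edge leaving the tree is 2–5 (4); add 2.
Step 3: cheapest edge leaving the tree is 3–5 (5); add 3.
Step 4: cheapest edge leaving the tree is 5–6 (6); add 6.
Step 5: cheapest edge leaving the tree is 1–6 (1); add 1.
Step 6: cheapest edge leaving the tree is 2–4 (9); add 4.
Vertex order: 0, 5, 2, 3, 6, 1, 4. The 5th vertex is 6.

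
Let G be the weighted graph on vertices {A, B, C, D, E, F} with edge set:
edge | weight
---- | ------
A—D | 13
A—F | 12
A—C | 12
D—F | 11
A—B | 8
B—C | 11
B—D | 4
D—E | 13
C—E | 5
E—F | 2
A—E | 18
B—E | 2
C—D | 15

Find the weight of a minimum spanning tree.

21

Kruskal's algorithm — process edges by increasing weight (ties by edge label):
B—E (2): add — endpoints in different components.
E—F (2): add — endpoints in different components.
B—D (4): add — endpoints in different components.
C—E (5): add — endpoints in different components.
A—B (8): add — endpoints in different components.
MST edges: B—E, E—F, B—D, C—E, A—B; total weight 2+2+4+5+8 = 21.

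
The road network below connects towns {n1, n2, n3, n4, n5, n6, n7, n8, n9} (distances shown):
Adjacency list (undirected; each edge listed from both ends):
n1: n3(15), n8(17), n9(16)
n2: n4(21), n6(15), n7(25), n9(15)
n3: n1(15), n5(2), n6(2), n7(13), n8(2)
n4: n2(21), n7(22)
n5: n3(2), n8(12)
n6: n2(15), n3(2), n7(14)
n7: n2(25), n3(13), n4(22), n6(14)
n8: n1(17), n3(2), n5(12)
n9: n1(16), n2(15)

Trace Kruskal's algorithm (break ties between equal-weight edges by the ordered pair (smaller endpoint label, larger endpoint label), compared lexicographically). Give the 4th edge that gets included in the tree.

n3-n7

Sort edges by weight, then run Kruskal:
n3-n5 (2): add — endpoints in different components.
n3-n6 (2): add — endpoints in different components.
n3-n8 (2): add — endpoints in different components.
n5-n8 (12): skip — n5 and n8 already connected.
n3-n7 (13): add — endpoints in different components.
n6-n7 (14): skip — n6 and n7 already connected.
n1-n3 (15): add — endpoints in different components.
n2-n6 (15): add — endpoints in different components.
n2-n9 (15): add — endpoints in different components.
n1-n9 (16): skip — n9 and n1 already connected.
n1-n8 (17): skip — n1 and n8 already connected.
n2-n4 (21): add — endpoints in different components.
The 4th edge added is n3-n7.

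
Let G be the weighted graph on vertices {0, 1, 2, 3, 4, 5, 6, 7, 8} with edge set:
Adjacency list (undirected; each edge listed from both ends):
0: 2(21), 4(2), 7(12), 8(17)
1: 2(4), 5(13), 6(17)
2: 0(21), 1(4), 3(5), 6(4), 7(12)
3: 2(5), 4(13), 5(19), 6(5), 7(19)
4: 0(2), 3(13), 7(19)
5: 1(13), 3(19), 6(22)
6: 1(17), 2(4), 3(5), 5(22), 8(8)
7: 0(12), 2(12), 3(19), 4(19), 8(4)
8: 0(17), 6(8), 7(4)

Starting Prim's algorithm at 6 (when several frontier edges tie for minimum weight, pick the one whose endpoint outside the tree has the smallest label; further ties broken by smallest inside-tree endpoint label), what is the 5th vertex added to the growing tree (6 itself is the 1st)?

Grow the tree from 6 using Prim:
Step 1: cheapest edge leaving the tree is 2—6 (4); add 2.
Step 2: cheapest edge leaving the tree is 1—2 (4); add 1.
Step 3: cheapest edge leaving the tree is 2—3 (5); add 3.
Step 4: cheapest edge leaving the tree is 6—8 (8); add 8.
Step 5: cheapest edge leaving the tree is 7—8 (4); add 7.
Step 6: cheapest edge leaving the tree is 0—7 (12); add 0.
Step 7: cheapest edge leaving the tree is 0—4 (2); add 4.
Step 8: cheapest edge leaving the tree is 1—5 (13); add 5.
Vertex order: 6, 2, 1, 3, 8, 7, 0, 4, 5. The 5th vertex is 8.

8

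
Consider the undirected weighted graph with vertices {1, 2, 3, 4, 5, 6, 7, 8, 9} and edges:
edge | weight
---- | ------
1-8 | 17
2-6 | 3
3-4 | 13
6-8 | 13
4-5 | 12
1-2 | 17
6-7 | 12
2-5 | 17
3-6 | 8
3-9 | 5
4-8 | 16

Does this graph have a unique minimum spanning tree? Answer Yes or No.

No

Kruskal: consider edges lightest-first.
2-6 (3): add — endpoints in different components.
3-9 (5): add — endpoints in different components.
3-6 (8): add — endpoints in different components.
4-5 (12): add — endpoints in different components.
6-7 (12): add — endpoints in different components.
3-4 (13): add — endpoints in different components.
6-8 (13): add — endpoints in different components.
4-8 (16): skip — 4 and 8 already connected.
1-2 (17): add — endpoints in different components.
Non-tree edge 1-8 has weight 17, equal to the heaviest edge on its tree cycle — swapping gives another MST of the same weight. Not unique.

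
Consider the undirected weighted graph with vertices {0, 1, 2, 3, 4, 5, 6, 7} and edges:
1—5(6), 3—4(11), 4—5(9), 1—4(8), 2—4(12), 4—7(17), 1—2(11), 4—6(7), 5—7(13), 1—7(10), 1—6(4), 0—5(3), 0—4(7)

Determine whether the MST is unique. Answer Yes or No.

Kruskal's algorithm — process edges by increasing weight (ties by edge label):
0—5 (3): add — endpoints in different components.
1—6 (4): add — endpoints in different components.
1—5 (6): add — endpoints in different components.
0—4 (7): add — endpoints in different components.
4—6 (7): skip — 4 and 6 already connected.
1—4 (8): skip — 1 and 4 already connected.
4—5 (9): skip — 4 and 5 already connected.
1—7 (10): add — endpoints in different components.
1—2 (11): add — endpoints in different components.
3—4 (11): add — endpoints in different components.
Non-tree edge 4—6 has weight 7, equal to the heaviest edge on its tree cycle — swapping gives another MST of the same weight. Not unique.

No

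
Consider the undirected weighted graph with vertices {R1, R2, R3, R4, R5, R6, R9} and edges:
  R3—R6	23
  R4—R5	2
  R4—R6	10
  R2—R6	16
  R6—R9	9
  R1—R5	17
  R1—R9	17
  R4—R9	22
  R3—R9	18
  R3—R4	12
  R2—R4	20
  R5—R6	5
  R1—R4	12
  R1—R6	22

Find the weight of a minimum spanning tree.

56

Kruskal: consider edges lightest-first.
R4—R5 (2): add. Components now {R2} {R1} {R9} {R3} {R4,R5} {R6}
R5—R6 (5): add. Components now {R2} {R1} {R9} {R3} {R4,R5,R6}
R6—R9 (9): add. Components now {R2} {R1} {R4,R5,R6,R9} {R3}
R4—R6 (10): skip — R4 and R6 already connected.
R1—R4 (12): add. Components now {R2} {R1,R4,R5,R6,R9} {R3}
R3—R4 (12): add. Components now {R2} {R1,R3,R4,R5,R6,R9}
R2—R6 (16): add. Components now {R1,R2,R3,R4,R5,R6,R9}
MST edges: R4—R5, R5—R6, R6—R9, R1—R4, R3—R4, R2—R6; total weight 2+5+9+12+12+16 = 56.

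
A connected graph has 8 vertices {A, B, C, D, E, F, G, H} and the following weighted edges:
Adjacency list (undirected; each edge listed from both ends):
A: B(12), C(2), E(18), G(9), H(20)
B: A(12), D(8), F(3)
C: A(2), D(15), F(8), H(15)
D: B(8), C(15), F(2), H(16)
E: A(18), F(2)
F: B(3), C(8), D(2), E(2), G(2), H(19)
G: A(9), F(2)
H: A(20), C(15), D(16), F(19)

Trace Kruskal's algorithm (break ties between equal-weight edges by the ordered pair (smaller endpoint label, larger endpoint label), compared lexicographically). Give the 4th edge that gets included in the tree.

Kruskal: consider edges lightest-first.
A C (2): add — endpoints in different components.
D F (2): add — endpoints in different components.
E F (2): add — endpoints in different components.
F G (2): add — endpoints in different components.
B F (3): add — endpoints in different components.
B D (8): skip — B and D already connected.
C F (8): add — endpoints in different components.
A G (9): skip — A and G already connected.
A B (12): skip — A and B already connected.
C D (15): skip — C and D already connected.
C H (15): add — endpoints in different components.
The 4th edge added is F G.

F-G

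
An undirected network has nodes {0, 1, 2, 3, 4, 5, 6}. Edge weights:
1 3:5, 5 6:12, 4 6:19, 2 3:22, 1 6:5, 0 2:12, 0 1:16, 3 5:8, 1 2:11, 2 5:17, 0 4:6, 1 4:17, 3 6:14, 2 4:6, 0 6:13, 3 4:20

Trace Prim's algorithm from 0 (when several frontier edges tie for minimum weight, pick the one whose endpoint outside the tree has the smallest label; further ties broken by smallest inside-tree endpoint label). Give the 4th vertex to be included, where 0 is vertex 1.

Grow the tree from 0 using Prim:
Step 1: cheapest edge leaving the tree is 0 4 (6); add 4.
Step 2: cheapest edge leaving the tree is 2 4 (6); add 2.
Step 3: cheapest edge leaving the tree is 1 2 (11); add 1.
Step 4: cheapest edge leaving the tree is 1 3 (5); add 3.
Step 5: cheapest edge leaving the tree is 1 6 (5); add 6.
Step 6: cheapest edge leaving the tree is 3 5 (8); add 5.
Vertex order: 0, 4, 2, 1, 3, 6, 5. The 4th vertex is 1.

1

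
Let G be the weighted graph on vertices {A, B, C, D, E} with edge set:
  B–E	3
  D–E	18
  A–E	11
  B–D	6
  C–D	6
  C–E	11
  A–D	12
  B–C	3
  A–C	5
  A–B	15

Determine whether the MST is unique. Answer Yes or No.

Kruskal: consider edges lightest-first.
B–C (3): add. Components now {A} {B,C} {D} {E}
B–E (3): add. Components now {A} {B,C,E} {D}
A–C (5): add. Components now {A,B,C,E} {D}
B–D (6): add. Components now {A,B,C,D,E}
Non-tree edge C–D has weight 6, equal to the heaviest edge on its tree cycle — swapping gives another MST of the same weight. Not unique.

No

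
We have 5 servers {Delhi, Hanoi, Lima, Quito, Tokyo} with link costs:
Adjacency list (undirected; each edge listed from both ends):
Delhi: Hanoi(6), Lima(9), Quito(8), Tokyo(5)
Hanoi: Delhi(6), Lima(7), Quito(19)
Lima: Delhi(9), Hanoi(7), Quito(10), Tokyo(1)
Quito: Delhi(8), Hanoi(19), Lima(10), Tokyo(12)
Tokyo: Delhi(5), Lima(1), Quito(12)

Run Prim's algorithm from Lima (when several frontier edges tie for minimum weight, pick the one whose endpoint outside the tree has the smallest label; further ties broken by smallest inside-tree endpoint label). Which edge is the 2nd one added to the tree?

Prim, starting at Lima.
Step 1: frontier [Lima-Tokyo 1, Hanoi-Lima 7, Delhi-Lima 9, Lima-Quito 10] → take Lima-Tokyo (1); add Tokyo.
Step 2: frontier [Hanoi-Lima 7, Delhi-Lima 9, Lima-Quito 10, Delhi-Tokyo 5, Quito-Tokyo 12] → take Delhi-Tokyo (5); add Delhi.
Step 3: frontier [Delhi-Hanoi 6, Delhi-Quito 8, Hanoi-Lima 7, Lima-Quito 10, Quito-Tokyo 12] → take Delhi-Hanoi (6); add Hanoi.
Step 4: frontier [Delhi-Quito 8, Hanoi-Quito 19, Lima-Quito 10, Quito-Tokyo 12] → take Delhi-Quito (8); add Quito.
The 2nd edge added is Delhi-Tokyo.

Delhi-Tokyo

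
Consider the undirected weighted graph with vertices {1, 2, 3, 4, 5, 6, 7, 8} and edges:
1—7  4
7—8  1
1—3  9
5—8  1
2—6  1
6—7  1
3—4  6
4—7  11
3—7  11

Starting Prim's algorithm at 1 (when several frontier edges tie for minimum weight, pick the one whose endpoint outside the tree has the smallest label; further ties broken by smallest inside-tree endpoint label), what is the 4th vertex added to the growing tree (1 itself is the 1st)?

2

Prim's algorithm from 1:
Step 1: cheapest edge leaving the tree is 1—7 (4); add 7.
Step 2: cheapest edge leaving the tree is 6—7 (1); add 6.
Step 3: cheapest edge leaving the tree is 2—6 (1); add 2.
Step 4: cheapest edge leaving the tree is 7—8 (1); add 8.
Step 5: cheapest edge leaving the tree is 5—8 (1); add 5.
Step 6: cheapest edge leaving the tree is 1—3 (9); add 3.
Step 7: cheapest edge leaving the tree is 3—4 (6); add 4.
Vertex order: 1, 7, 6, 2, 8, 5, 3, 4. The 4th vertex is 2.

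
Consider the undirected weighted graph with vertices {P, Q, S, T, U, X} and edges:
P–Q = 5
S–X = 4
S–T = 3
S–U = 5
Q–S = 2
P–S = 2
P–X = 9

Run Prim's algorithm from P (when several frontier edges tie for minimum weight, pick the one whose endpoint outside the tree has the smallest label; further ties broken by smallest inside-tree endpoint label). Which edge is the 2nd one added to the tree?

Q-S

Grow the tree from P using Prim:
Step 1: cheapest edge leaving the tree is P–S (2); add S.
Step 2: cheapest edge leaving the tree is Q–S (2); add Q.
Step 3: cheapest edge leaving the tree is S–T (3); add T.
Step 4: cheapest edge leaving the tree is S–X (4); add X.
Step 5: cheapest edge leaving the tree is S–U (5); add U.
The 2nd edge added is Q–S.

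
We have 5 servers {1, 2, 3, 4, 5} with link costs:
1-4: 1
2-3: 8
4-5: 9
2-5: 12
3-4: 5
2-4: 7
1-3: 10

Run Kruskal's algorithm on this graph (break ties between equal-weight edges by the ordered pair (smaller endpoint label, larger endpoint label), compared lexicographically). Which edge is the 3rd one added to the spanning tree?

Sort edges by weight, then run Kruskal:
1-4 (1): add — endpoints in different components.
3-4 (5): add — endpoints in different components.
2-4 (7): add — endpoints in different components.
2-3 (8): skip — 2 and 3 already connected.
4-5 (9): add — endpoints in different components.
The 3rd edge added is 2-4.

2-4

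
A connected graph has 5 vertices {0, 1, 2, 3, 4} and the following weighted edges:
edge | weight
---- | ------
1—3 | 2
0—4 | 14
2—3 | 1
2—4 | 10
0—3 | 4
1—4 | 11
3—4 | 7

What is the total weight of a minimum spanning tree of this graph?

14

Prim, starting at 0.
Step 1: frontier [0—3 4, 0—4 14] → take 0—3 (4); add 3.
Step 2: frontier [0—4 14, 2—3 1, 1—3 2, 3—4 7] → take 2—3 (1); add 2.
Step 3: frontier [0—4 14, 2—4 10, 1—3 2, 3—4 7] → take 1—3 (2); add 1.
Step 4: frontier [0—4 14, 1—4 11, 2—4 10, 3—4 7] → take 3—4 (7); add 4.
MST edges: 0—3, 2—3, 1—3, 3—4; total weight 4+1+2+7 = 14.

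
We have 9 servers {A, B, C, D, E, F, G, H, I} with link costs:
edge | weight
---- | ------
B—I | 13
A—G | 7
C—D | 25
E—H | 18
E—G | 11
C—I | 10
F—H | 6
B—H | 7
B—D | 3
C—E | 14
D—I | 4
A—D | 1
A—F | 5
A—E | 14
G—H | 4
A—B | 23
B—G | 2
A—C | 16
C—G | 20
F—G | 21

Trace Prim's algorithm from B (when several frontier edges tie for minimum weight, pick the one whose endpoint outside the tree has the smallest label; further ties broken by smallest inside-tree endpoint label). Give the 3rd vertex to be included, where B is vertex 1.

Prim's algorithm from B:
Step 1: cheapest edge leaving the tree is B—G (2); add G.
Step 2: cheapest edge leaving the tree is B—D (3); add D.
Step 3: cheapest edge leaving the tree is A—D (1); add A.
Step 4: cheapest edge leaving the tree is G—H (4); add H.
Step 5: cheapest edge leaving the tree is D—I (4); add I.
Step 6: cheapest edge leaving the tree is A—F (5); add F.
Step 7: cheapest edge leaving the tree is C—I (10); add C.
Step 8: cheapest edge leaving the tree is E—G (11); add E.
Vertex order: B, G, D, A, H, I, F, C, E. The 3rd vertex is D.

D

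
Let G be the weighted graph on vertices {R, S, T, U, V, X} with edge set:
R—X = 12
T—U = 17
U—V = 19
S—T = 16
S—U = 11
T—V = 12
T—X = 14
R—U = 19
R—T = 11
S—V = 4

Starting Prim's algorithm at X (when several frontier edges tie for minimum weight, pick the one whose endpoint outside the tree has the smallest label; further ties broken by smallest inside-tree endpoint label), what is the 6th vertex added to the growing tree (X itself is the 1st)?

Prim, starting at X.
Step 1: frontier [R—X 12, T—X 14] → take R—X (12); add R.
Step 2: frontier [R—T 11, R—U 19, T—X 14] → take R—T (11); add T.
Step 3: frontier [R—U 19, T—V 12, S—T 16, T—U 17] → take T—V (12); add V.
Step 4: frontier [R—U 19, S—T 16, T—U 17, S—V 4, U—V 19] → take S—V (4); add S.
Step 5: frontier [R—U 19, S—U 11, T—U 17, U—V 19] → take S—U (11); add U.
Vertex order: X, R, T, V, S, U. The 6th vertex is U.

U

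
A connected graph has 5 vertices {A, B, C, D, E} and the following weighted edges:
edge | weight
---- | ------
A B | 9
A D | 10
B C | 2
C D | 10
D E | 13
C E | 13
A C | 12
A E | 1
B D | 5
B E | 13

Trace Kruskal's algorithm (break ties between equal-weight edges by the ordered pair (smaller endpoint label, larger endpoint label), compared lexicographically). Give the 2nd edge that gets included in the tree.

B-C

Kruskal's algorithm — process edges by increasing weight (ties by edge label):
A E (1): add — endpoints in different components.
B C (2): add — endpoints in different components.
B D (5): add — endpoints in different components.
A B (9): add — endpoints in different components.
The 2nd edge added is B C.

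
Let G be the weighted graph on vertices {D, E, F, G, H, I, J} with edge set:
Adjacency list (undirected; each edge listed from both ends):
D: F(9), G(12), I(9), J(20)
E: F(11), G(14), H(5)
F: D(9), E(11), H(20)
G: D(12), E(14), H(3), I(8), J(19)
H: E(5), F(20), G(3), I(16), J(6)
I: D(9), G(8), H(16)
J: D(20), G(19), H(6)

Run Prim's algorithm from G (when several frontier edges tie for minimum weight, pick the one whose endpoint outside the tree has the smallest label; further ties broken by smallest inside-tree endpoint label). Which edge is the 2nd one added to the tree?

E-H

Prim, starting at G.
Step 1: frontier [G—H 3, G—I 8, D—G 12, E—G 14, G—J 19] → take G—H (3); add H.
Step 2: frontier [G—I 8, D—G 12, E—G 14, G—J 19, E—H 5, H—J 6, H—I 16, F—H 20] → take E—H (5); add E.
Step 3: frontier [E—F 11, G—I 8, D—G 12, G—J 19, H—J 6, H—I 16, F—H 20] → take H—J (6); add J.
Step 4: frontier [E—F 11, G—I 8, D—G 12, H—I 16, F—H 20, D—J 20] → take G—I (8); add I.
Step 5: frontier [E—F 11, D—G 12, F—H 20, D—I 9, D—J 20] → take D—I (9); add D.
Step 6: frontier [D—F 9, E—F 11, F—H 20] → take D—F (9); add F.
The 2nd edge added is E—H.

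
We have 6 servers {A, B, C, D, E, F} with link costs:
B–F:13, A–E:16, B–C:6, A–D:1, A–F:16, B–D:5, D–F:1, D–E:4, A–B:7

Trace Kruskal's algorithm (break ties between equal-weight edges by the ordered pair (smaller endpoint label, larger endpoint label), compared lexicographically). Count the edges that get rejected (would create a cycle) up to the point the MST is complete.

Sort edges by weight, then run Kruskal:
A–D (1): add — endpoints in different components.
D–F (1): add — endpoints in different components.
D–E (4): add — endpoints in different components.
B–D (5): add — endpoints in different components.
B–C (6): add — endpoints in different components.
Edges rejected before the tree was complete: 0.

0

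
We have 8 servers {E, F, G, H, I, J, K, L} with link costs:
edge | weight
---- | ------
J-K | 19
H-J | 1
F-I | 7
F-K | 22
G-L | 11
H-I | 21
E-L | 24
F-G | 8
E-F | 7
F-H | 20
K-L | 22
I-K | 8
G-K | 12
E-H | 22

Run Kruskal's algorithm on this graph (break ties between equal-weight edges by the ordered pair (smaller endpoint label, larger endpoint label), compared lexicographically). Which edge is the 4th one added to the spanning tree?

F-G

Kruskal's algorithm — process edges by increasing weight (ties by edge label):
H-J (1): add — endpoints in different components.
E-F (7): add — endpoints in different components.
F-I (7): add — endpoints in different components.
F-G (8): add — endpoints in different components.
I-K (8): add — endpoints in different components.
G-L (11): add — endpoints in different components.
G-K (12): skip — G and K already connected.
J-K (19): add — endpoints in different components.
The 4th edge added is F-G.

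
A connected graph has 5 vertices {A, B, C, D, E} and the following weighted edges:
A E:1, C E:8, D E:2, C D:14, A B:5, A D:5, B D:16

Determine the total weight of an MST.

Kruskal: consider edges lightest-first.
A E (1): add. Components now {A,E} {B} {C} {D}
D E (2): add. Components now {A,D,E} {B} {C}
A B (5): add. Components now {A,B,D,E} {C}
A D (5): skip — A and D already connected.
C E (8): add. Components now {A,B,C,D,E}
MST edges: A E, D E, A B, C E; total weight 1+2+5+8 = 16.

16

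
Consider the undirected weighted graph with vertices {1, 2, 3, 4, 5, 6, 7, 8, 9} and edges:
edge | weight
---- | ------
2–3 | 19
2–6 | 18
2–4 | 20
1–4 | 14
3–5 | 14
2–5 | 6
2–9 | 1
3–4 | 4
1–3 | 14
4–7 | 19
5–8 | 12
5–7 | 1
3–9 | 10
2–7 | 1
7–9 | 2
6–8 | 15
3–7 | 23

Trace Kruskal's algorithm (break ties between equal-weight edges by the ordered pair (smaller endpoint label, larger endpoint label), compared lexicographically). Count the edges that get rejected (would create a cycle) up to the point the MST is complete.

Sort edges by weight, then run Kruskal:
2–7 (1): add — endpoints in different components.
2–9 (1): add — endpoints in different components.
5–7 (1): add — endpoints in different components.
7–9 (2): skip — 7 and 9 already connected.
3–4 (4): add — endpoints in different components.
2–5 (6): skip — 2 and 5 already connected.
3–9 (10): add — endpoints in different components.
5–8 (12): add — endpoints in different components.
1–3 (14): add — endpoints in different components.
1–4 (14): skip — 1 and 4 already connected.
3–5 (14): skip — 3 and 5 already connected.
6–8 (15): add — endpoints in different components.
Edges rejected before the tree was complete: 4.

4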